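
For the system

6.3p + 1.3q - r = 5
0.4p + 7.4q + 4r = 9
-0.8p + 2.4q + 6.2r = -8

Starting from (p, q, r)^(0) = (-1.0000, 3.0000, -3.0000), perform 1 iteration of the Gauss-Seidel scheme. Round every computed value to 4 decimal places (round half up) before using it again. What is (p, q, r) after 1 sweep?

Iteration 1:
  p = (5 - (1.3)·3.0000 - (-1)·-3.0000) / (6.3) = -0.3016
  q = (9 - (0.4)·-0.3016 - (4)·-3.0000) / (7.4) = 2.8541
  r = (-8 - (-0.8)·-0.3016 - (2.4)·2.8541) / (6.2) = -2.4341

(-0.3016, 2.8541, -2.4341)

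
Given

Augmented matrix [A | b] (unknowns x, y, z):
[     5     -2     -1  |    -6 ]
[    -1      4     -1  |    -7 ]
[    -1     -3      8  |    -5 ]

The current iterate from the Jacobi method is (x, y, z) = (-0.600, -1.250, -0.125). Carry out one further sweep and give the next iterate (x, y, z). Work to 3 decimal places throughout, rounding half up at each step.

One sweep:
  x = (-6 - (-2)·-1.250 - (-1)·-0.125) / (5) = -1.725
  y = (-7 - (-1)·-0.600 - (-1)·-0.125) / (4) = -1.931
  z = (-5 - (-1)·-0.600 - (-3)·-1.250) / (8) = -1.169

(-1.725, -1.931, -1.169)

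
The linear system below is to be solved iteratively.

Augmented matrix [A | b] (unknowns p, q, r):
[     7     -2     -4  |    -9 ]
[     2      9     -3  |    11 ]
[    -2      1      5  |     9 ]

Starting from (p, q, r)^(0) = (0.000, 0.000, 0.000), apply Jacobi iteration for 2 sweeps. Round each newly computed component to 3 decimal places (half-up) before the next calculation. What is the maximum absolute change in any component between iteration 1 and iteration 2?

Iteration 1:
  p = (-9 - (-2)·0.000 - (-4)·0.000) / (7) = -1.286
  q = (11 - (2)·0.000 - (-3)·0.000) / (9) = 1.222
  r = (9 - (-2)·0.000 - (1)·0.000) / (5) = 1.800
Iteration 2:
  p = (-9 - (-2)·1.222 - (-4)·1.800) / (7) = 0.092
  q = (11 - (2)·-1.286 - (-3)·1.800) / (9) = 2.108
  r = (9 - (-2)·-1.286 - (1)·1.222) / (5) = 1.041
Change: (1.378, 0.886, -0.759) → max |·| = 1.378

1.378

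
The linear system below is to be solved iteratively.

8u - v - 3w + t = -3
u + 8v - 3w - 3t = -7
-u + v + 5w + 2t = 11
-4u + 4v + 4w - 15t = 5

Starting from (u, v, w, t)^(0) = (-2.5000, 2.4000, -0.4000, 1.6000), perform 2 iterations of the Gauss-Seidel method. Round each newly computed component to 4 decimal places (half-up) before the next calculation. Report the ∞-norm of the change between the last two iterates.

0.6980

Iteration 1:
  u = (-3 - (-1)·2.4000 - (-3)·-0.4000 - (1)·1.6000) / (8) = -0.4250
  v = (-7 - (1)·-0.4250 - (-3)·-0.4000 - (-3)·1.6000) / (8) = -0.3719
  w = (11 - (-1)·-0.4250 - (1)·-0.3719 - (2)·1.6000) / (5) = 1.5494
  t = (5 - (-4)·-0.4250 - (4)·-0.3719 - (4)·1.5494) / (-15) = 0.0940
Iteration 2:
  u = (-3 - (-1)·-0.3719 - (-3)·1.5494 - (1)·0.0940) / (8) = 0.1478
  v = (-7 - (1)·0.1478 - (-3)·1.5494 - (-3)·0.0940) / (8) = -0.2772
  w = (11 - (-1)·0.1478 - (1)·-0.2772 - (2)·0.0940) / (5) = 2.2474
  t = (5 - (-4)·0.1478 - (4)·-0.2772 - (4)·2.2474) / (-15) = 0.1526
Change: (0.5728, 0.0947, 0.6980, 0.0586) → max |·| = 0.6980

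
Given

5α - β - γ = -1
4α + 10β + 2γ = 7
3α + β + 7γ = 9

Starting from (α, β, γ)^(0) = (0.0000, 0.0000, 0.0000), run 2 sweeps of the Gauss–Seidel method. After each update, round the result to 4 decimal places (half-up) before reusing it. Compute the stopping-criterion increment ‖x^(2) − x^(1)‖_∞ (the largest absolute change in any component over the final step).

Iteration 1:
  α = (-1 - (-1)·0.0000 - (-1)·0.0000) / (5) = -0.2000
  β = (7 - (4)·-0.2000 - (2)·0.0000) / (10) = 0.7800
  γ = (9 - (3)·-0.2000 - (1)·0.7800) / (7) = 1.2600
Iteration 2:
  α = (-1 - (-1)·0.7800 - (-1)·1.2600) / (5) = 0.2080
  β = (7 - (4)·0.2080 - (2)·1.2600) / (10) = 0.3648
  γ = (9 - (3)·0.2080 - (1)·0.3648) / (7) = 1.1445
Change: (0.4080, -0.4152, -0.1155) → max |·| = 0.4152

0.4152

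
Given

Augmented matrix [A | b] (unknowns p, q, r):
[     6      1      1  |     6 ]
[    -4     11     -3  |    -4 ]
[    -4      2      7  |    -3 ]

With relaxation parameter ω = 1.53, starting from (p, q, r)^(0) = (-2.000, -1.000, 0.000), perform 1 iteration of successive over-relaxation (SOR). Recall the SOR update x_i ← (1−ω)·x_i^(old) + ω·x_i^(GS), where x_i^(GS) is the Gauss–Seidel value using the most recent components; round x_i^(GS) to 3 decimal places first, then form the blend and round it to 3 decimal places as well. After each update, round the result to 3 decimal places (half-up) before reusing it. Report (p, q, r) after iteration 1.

Iteration 1:
  p: GS value = (6 - (1)·-1.000 - (1)·0.000) / (6) = 1.167;  p ← (1−ω)·-2.000 + ω·1.167 = 2.846
  q: GS value = (-4 - (-4)·2.846 - (-3)·0.000) / (11) = 0.671;  q ← (1−ω)·-1.000 + ω·0.671 = 1.557
  r: GS value = (-3 - (-4)·2.846 - (2)·1.557) / (7) = 0.753;  r ← (1−ω)·0.000 + ω·0.753 = 1.152

(2.846, 1.557, 1.152)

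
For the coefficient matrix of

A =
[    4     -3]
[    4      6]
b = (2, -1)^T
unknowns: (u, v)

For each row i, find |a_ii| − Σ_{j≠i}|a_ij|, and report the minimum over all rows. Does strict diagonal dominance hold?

row 1: |4| − (3) = 1
row 2: |6| − (4) = 2
minimum over rows = 1 → strictly diagonally dominant (convergence guaranteed)

1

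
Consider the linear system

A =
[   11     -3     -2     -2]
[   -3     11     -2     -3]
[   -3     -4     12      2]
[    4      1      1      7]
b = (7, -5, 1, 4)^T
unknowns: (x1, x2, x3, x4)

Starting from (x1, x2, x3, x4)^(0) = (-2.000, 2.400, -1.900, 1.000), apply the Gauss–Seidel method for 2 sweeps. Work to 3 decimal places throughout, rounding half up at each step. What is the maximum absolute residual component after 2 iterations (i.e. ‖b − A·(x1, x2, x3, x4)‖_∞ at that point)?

Iteration 1:
  x1 = (7 - (-3)·2.400 - (-2)·-1.900 - (-2)·1.000) / (11) = 1.127
  x2 = (-5 - (-3)·1.127 - (-2)·-1.900 - (-3)·1.000) / (11) = -0.220
  x3 = (1 - (-3)·1.127 - (-4)·-0.220 - (2)·1.000) / (12) = 0.125
  x4 = (4 - (4)·1.127 - (1)·-0.220 - (1)·0.125) / (7) = -0.059
Iteration 2:
  x1 = (7 - (-3)·-0.220 - (-2)·0.125 - (-2)·-0.059) / (11) = 0.588
  x2 = (-5 - (-3)·0.588 - (-2)·0.125 - (-3)·-0.059) / (11) = -0.288
  x3 = (1 - (-3)·0.588 - (-4)·-0.288 - (2)·-0.059) / (12) = 0.144
  x4 = (4 - (4)·0.588 - (1)·-0.288 - (1)·0.144) / (7) = 0.256
Residual b − A·x = (0.468, 0.988, -0.628, 0.000); ∞-norm = 0.988

0.988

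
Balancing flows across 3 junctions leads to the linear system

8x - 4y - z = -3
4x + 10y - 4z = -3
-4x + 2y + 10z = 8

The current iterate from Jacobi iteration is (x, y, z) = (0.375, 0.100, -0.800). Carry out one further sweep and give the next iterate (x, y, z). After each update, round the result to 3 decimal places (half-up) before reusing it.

(-0.425, -0.770, 0.930)

One sweep:
  x = (-3 - (-4)·0.100 - (-1)·-0.800) / (8) = -0.425
  y = (-3 - (4)·0.375 - (-4)·-0.800) / (10) = -0.770
  z = (8 - (-4)·0.375 - (2)·0.100) / (10) = 0.930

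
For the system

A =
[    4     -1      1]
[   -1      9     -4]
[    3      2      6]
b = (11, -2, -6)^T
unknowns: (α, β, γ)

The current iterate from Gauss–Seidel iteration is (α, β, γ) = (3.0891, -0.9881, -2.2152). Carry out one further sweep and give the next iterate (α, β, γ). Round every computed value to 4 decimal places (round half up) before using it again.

(3.0568, -0.8671, -2.2394)

One sweep:
  α = (11 - (-1)·-0.9881 - (1)·-2.2152) / (4) = 3.0568
  β = (-2 - (-1)·3.0568 - (-4)·-2.2152) / (9) = -0.8671
  γ = (-6 - (3)·3.0568 - (2)·-0.8671) / (6) = -2.2394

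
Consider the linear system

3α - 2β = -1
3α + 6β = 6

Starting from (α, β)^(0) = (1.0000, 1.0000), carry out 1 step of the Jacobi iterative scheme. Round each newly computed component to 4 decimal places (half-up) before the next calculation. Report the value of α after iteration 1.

0.3333

Iteration 1:
  α = (-1 - (-2)·1.0000) / (3) = 0.3333
  β = (6 - (3)·1.0000) / (6) = 0.5000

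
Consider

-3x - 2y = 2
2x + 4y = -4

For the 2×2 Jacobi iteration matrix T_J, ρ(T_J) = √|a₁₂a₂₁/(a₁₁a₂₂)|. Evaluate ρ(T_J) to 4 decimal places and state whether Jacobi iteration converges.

a₁₂a₂₁/(a₁₁a₂₂) = (-2)·(2) / ((-3)·(4)) = 0.333333
ρ = √|0.333333| = √0.333333 = 0.5774
ρ < 1, so Jacobi converges

0.5774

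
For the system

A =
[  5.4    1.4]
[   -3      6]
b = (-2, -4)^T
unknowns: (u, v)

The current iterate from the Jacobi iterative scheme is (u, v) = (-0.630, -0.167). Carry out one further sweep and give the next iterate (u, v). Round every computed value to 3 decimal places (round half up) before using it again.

One sweep:
  u = (-2 - (1.4)·-0.167) / (5.4) = -0.327
  v = (-4 - (-3)·-0.630) / (6) = -0.982

(-0.327, -0.982)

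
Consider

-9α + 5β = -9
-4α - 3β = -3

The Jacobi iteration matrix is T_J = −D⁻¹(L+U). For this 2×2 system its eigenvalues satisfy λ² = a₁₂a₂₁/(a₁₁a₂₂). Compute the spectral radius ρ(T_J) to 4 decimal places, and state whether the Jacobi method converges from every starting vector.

a₁₂a₂₁/(a₁₁a₂₂) = (5)·(-4) / ((-9)·(-3)) = -0.740741
ρ = √|-0.740741| = √0.740741 = 0.8607
ρ < 1, so Jacobi converges

0.8607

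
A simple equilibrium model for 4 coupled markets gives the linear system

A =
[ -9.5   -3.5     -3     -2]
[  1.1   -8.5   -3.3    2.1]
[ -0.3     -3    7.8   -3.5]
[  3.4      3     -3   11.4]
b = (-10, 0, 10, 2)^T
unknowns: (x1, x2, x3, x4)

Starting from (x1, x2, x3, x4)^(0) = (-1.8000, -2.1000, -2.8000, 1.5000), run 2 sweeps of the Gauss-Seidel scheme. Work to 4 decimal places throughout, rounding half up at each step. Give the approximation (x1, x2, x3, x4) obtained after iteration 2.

(-0.3994, -1.1811, 0.6840, 0.7854)

Iteration 1:
  x1 = (-10 - (-3.5)·-2.1000 - (-3)·-2.8000 - (-2)·1.5000) / (-9.5) = 2.3947
  x2 = (0 - (1.1)·2.3947 - (-3.3)·-2.8000 - (2.1)·1.5000) / (-8.5) = 1.7675
  x3 = (10 - (-0.3)·2.3947 - (-3)·1.7675 - (-3.5)·1.5000) / (7.8) = 2.7270
  x4 = (2 - (3.4)·2.3947 - (3)·1.7675 - (-3)·2.7270) / (11.4) = -0.2863
Iteration 2:
  x1 = (-10 - (-3.5)·1.7675 - (-3)·2.7270 - (-2)·-0.2863) / (-9.5) = -0.3994
  x2 = (0 - (1.1)·-0.3994 - (-3.3)·2.7270 - (2.1)·-0.2863) / (-8.5) = -1.1811
  x3 = (10 - (-0.3)·-0.3994 - (-3)·-1.1811 - (-3.5)·-0.2863) / (7.8) = 0.6840
  x4 = (2 - (3.4)·-0.3994 - (3)·-1.1811 - (-3)·0.6840) / (11.4) = 0.7854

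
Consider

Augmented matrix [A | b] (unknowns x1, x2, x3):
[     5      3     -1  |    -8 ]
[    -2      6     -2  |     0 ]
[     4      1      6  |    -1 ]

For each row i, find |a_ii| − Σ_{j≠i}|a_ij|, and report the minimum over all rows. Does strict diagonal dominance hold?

row 1: |5| − (3+1) = 1
row 2: |6| − (2+2) = 2
row 3: |6| − (4+1) = 1
minimum over rows = 1 → strictly diagonally dominant (convergence guaranteed)

1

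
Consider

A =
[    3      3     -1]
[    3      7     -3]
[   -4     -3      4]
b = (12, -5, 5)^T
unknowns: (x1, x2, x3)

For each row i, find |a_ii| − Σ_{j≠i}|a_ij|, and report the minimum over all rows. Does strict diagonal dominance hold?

row 1: |3| − (3+1) = -1
row 2: |7| − (3+3) = 1
row 3: |4| − (4+3) = -3
minimum over rows = -3 → not strictly diagonally dominant

-3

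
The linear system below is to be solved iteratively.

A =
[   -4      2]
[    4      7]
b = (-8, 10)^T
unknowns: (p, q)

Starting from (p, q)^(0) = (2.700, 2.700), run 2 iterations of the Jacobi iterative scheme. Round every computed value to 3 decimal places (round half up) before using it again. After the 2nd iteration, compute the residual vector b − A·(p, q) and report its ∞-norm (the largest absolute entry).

5.630

Iteration 1:
  p = (-8 - (2)·2.700) / (-4) = 3.350
  q = (10 - (4)·2.700) / (7) = -0.114
Iteration 2:
  p = (-8 - (2)·-0.114) / (-4) = 1.943
  q = (10 - (4)·3.350) / (7) = -0.486
Residual b − A·x = (0.744, 5.630); ∞-norm = 5.630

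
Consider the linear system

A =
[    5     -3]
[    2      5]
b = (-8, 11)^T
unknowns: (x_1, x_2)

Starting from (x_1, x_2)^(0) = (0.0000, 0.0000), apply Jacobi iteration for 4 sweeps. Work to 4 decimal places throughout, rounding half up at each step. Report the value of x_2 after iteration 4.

Iteration 1:
  x_1 = (-8 - (-3)·0.0000) / (5) = -1.6000
  x_2 = (11 - (2)·0.0000) / (5) = 2.2000
Iteration 2:
  x_1 = (-8 - (-3)·2.2000) / (5) = -0.2800
  x_2 = (11 - (2)·-1.6000) / (5) = 2.8400
Iteration 3:
  x_1 = (-8 - (-3)·2.8400) / (5) = 0.1040
  x_2 = (11 - (2)·-0.2800) / (5) = 2.3120
Iteration 4:
  x_1 = (-8 - (-3)·2.3120) / (5) = -0.2128
  x_2 = (11 - (2)·0.1040) / (5) = 2.1584

2.1584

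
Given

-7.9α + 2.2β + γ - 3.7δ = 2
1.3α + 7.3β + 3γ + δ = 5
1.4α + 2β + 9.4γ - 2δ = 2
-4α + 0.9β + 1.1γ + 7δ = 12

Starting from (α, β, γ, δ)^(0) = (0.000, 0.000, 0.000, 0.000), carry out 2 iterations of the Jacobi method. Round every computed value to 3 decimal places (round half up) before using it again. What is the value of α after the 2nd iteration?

-0.838

Iteration 1:
  α = (2 - (2.2)·0.000 - (1)·0.000 - (-3.7)·0.000) / (-7.9) = -0.253
  β = (5 - (1.3)·0.000 - (3)·0.000 - (1)·0.000) / (7.3) = 0.685
  γ = (2 - (1.4)·0.000 - (2)·0.000 - (-2)·0.000) / (9.4) = 0.213
  δ = (12 - (-4)·0.000 - (0.9)·0.000 - (1.1)·0.000) / (7) = 1.714
Iteration 2:
  α = (2 - (2.2)·0.685 - (1)·0.213 - (-3.7)·1.714) / (-7.9) = -0.838
  β = (5 - (1.3)·-0.253 - (3)·0.213 - (1)·1.714) / (7.3) = 0.408
  γ = (2 - (1.4)·-0.253 - (2)·0.685 - (-2)·1.714) / (9.4) = 0.469
  δ = (12 - (-4)·-0.253 - (0.9)·0.685 - (1.1)·0.213) / (7) = 1.448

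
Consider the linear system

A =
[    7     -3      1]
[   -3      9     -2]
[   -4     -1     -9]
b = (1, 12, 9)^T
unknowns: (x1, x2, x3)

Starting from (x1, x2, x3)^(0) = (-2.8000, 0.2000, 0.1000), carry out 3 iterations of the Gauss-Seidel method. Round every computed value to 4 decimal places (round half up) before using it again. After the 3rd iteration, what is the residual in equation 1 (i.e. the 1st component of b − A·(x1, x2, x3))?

Iteration 1:
  x1 = (1 - (-3)·0.2000 - (1)·0.1000) / (7) = 0.2143
  x2 = (12 - (-3)·0.2143 - (-2)·0.1000) / (9) = 1.4270
  x3 = (9 - (-4)·0.2143 - (-1)·1.4270) / (-9) = -1.2538
Iteration 2:
  x1 = (1 - (-3)·1.4270 - (1)·-1.2538) / (7) = 0.9335
  x2 = (12 - (-3)·0.9335 - (-2)·-1.2538) / (9) = 1.3659
  x3 = (9 - (-4)·0.9335 - (-1)·1.3659) / (-9) = -1.5667
Iteration 3:
  x1 = (1 - (-3)·1.3659 - (1)·-1.5667) / (7) = 0.9521
  x2 = (12 - (-3)·0.9521 - (-2)·-1.5667) / (9) = 1.3025
  x3 = (9 - (-4)·0.9521 - (-1)·1.3025) / (-9) = -1.5679
Residual b − A·x = (-0.1893, -0.0020, -0.0002)

-0.1893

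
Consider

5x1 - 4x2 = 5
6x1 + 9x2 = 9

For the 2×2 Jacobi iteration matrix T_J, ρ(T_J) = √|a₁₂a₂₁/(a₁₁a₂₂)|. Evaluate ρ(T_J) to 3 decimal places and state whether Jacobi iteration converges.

0.730

a₁₂a₂₁/(a₁₁a₂₂) = (-4)·(6) / ((5)·(9)) = -0.533333
ρ = √|-0.533333| = √0.533333 = 0.730
ρ < 1, so Jacobi converges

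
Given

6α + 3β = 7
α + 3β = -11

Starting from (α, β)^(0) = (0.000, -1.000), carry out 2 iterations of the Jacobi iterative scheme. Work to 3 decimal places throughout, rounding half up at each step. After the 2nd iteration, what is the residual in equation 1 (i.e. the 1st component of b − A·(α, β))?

Iteration 1:
  α = (7 - (3)·-1.000) / (6) = 1.667
  β = (-11 - (1)·0.000) / (3) = -3.667
Iteration 2:
  α = (7 - (3)·-3.667) / (6) = 3.000
  β = (-11 - (1)·1.667) / (3) = -4.222
Residual b − A·x = (1.666, -1.334)

1.666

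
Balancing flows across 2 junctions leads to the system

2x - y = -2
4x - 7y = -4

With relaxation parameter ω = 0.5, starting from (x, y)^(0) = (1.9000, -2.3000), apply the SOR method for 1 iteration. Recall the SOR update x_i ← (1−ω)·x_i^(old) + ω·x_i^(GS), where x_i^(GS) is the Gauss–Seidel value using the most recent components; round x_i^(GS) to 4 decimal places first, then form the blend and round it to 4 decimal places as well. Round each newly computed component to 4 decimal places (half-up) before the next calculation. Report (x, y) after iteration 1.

Iteration 1:
  x: GS value = (-2 - (-1)·-2.3000) / (2) = -2.1500;  x ← (1−ω)·1.9000 + ω·-2.1500 = -0.1250
  y: GS value = (-4 - (4)·-0.1250) / (-7) = 0.5000;  y ← (1−ω)·-2.3000 + ω·0.5000 = -0.9000

(-0.1250, -0.9000)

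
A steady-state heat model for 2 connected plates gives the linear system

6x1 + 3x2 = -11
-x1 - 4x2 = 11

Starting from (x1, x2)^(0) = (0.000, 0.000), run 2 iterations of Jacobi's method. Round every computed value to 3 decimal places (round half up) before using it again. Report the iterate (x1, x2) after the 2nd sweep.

(-0.458, -2.292)

Iteration 1:
  x1 = (-11 - (3)·0.000) / (6) = -1.833
  x2 = (11 - (-1)·0.000) / (-4) = -2.750
Iteration 2:
  x1 = (-11 - (3)·-2.750) / (6) = -0.458
  x2 = (11 - (-1)·-1.833) / (-4) = -2.292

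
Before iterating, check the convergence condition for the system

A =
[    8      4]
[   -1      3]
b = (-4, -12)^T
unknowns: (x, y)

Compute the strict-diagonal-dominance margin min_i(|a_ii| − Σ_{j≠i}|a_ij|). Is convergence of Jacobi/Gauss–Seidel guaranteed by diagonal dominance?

row 1: |8| − (4) = 4
row 2: |3| − (1) = 2
minimum over rows = 2 → strictly diagonally dominant (convergence guaranteed)

2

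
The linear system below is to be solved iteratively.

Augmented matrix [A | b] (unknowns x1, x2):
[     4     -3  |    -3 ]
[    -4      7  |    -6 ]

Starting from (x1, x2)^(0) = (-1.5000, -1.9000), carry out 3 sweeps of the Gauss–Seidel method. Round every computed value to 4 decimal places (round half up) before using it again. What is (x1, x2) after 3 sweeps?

Iteration 1:
  x1 = (-3 - (-3)·-1.9000) / (4) = -2.1750
  x2 = (-6 - (-4)·-2.1750) / (7) = -2.1000
Iteration 2:
  x1 = (-3 - (-3)·-2.1000) / (4) = -2.3250
  x2 = (-6 - (-4)·-2.3250) / (7) = -2.1857
Iteration 3:
  x1 = (-3 - (-3)·-2.1857) / (4) = -2.3893
  x2 = (-6 - (-4)·-2.3893) / (7) = -2.2225

(-2.3893, -2.2225)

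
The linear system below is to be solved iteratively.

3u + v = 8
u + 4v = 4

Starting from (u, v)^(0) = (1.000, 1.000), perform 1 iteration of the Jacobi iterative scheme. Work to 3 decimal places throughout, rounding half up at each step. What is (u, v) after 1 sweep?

Iteration 1:
  u = (8 - (1)·1.000) / (3) = 2.333
  v = (4 - (1)·1.000) / (4) = 0.750

(2.333, 0.750)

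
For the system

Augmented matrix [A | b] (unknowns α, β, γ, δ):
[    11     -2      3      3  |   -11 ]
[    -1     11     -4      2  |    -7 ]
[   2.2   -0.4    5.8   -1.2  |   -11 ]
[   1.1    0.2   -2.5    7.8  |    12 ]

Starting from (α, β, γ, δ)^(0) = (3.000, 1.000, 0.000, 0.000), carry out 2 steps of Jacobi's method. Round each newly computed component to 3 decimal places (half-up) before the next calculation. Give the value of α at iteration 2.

-0.555

Iteration 1:
  α = (-11 - (-2)·1.000 - (3)·0.000 - (3)·0.000) / (11) = -0.818
  β = (-7 - (-1)·3.000 - (-4)·0.000 - (2)·0.000) / (11) = -0.364
  γ = (-11 - (2.2)·3.000 - (-0.4)·1.000 - (-1.2)·0.000) / (5.8) = -2.966
  δ = (12 - (1.1)·3.000 - (0.2)·1.000 - (-2.5)·0.000) / (7.8) = 1.090
Iteration 2:
  α = (-11 - (-2)·-0.364 - (3)·-2.966 - (3)·1.090) / (11) = -0.555
  β = (-7 - (-1)·-0.818 - (-4)·-2.966 - (2)·1.090) / (11) = -1.987
  γ = (-11 - (2.2)·-0.818 - (-0.4)·-0.364 - (-1.2)·1.090) / (5.8) = -1.386
  δ = (12 - (1.1)·-0.818 - (0.2)·-0.364 - (-2.5)·-2.966) / (7.8) = 0.713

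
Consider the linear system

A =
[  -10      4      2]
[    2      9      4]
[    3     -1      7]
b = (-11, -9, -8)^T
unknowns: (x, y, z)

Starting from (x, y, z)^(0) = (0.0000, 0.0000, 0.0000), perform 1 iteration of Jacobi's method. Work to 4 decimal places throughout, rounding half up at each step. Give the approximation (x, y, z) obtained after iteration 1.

(1.1000, -1.0000, -1.1429)

Iteration 1:
  x = (-11 - (4)·0.0000 - (2)·0.0000) / (-10) = 1.1000
  y = (-9 - (2)·0.0000 - (4)·0.0000) / (9) = -1.0000
  z = (-8 - (3)·0.0000 - (-1)·0.0000) / (7) = -1.1429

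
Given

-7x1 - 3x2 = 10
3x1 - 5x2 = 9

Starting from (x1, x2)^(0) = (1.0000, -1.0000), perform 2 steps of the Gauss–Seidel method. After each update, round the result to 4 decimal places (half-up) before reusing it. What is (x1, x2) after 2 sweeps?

(-0.4000, -2.0400)

Iteration 1:
  x1 = (10 - (-3)·-1.0000) / (-7) = -1.0000
  x2 = (9 - (3)·-1.0000) / (-5) = -2.4000
Iteration 2:
  x1 = (10 - (-3)·-2.4000) / (-7) = -0.4000
  x2 = (9 - (3)·-0.4000) / (-5) = -2.0400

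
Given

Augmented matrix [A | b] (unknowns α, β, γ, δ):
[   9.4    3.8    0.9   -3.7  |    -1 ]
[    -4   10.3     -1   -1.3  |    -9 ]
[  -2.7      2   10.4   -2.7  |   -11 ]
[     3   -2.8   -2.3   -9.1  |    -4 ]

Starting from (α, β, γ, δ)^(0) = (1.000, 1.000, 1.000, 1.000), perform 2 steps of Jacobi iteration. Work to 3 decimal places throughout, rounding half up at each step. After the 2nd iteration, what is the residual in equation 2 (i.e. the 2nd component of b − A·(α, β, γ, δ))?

Iteration 1:
  α = (-1 - (3.8)·1.000 - (0.9)·1.000 - (-3.7)·1.000) / (9.4) = -0.213
  β = (-9 - (-4)·1.000 - (-1)·1.000 - (-1.3)·1.000) / (10.3) = -0.262
  γ = (-11 - (-2.7)·1.000 - (2)·1.000 - (-2.7)·1.000) / (10.4) = -0.731
  δ = (-4 - (3)·1.000 - (-2.8)·1.000 - (-2.3)·1.000) / (-9.1) = 0.209
Iteration 2:
  α = (-1 - (3.8)·-0.262 - (0.9)·-0.731 - (-3.7)·0.209) / (9.4) = 0.152
  β = (-9 - (-4)·-0.213 - (-1)·-0.731 - (-1.3)·0.209) / (10.3) = -1.001
  γ = (-11 - (-2.7)·-0.213 - (2)·-0.262 - (-2.7)·0.209) / (10.4) = -1.008
  δ = (-4 - (3)·-0.213 - (-2.8)·-0.262 - (-2.3)·-0.731) / (-9.1) = 0.635
Residual b − A·x = (4.632, 1.736, 3.610, -3.799)

1.736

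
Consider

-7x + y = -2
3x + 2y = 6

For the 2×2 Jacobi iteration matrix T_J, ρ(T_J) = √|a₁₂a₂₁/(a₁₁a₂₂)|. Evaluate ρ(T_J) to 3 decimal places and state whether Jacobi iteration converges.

0.463

a₁₂a₂₁/(a₁₁a₂₂) = (1)·(3) / ((-7)·(2)) = -0.214286
ρ = √|-0.214286| = √0.214286 = 0.463
ρ < 1, so Jacobi converges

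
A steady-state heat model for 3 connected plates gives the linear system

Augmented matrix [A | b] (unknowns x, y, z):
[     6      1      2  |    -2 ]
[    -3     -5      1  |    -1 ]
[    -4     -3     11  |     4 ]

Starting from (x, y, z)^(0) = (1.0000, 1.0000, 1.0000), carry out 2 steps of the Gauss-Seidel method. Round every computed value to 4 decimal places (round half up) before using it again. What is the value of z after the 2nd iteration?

Iteration 1:
  x = (-2 - (1)·1.0000 - (2)·1.0000) / (6) = -0.8333
  y = (-1 - (-3)·-0.8333 - (1)·1.0000) / (-5) = 0.9000
  z = (4 - (-4)·-0.8333 - (-3)·0.9000) / (11) = 0.3061
Iteration 2:
  x = (-2 - (1)·0.9000 - (2)·0.3061) / (6) = -0.5854
  y = (-1 - (-3)·-0.5854 - (1)·0.3061) / (-5) = 0.6125
  z = (4 - (-4)·-0.5854 - (-3)·0.6125) / (11) = 0.3178

0.3178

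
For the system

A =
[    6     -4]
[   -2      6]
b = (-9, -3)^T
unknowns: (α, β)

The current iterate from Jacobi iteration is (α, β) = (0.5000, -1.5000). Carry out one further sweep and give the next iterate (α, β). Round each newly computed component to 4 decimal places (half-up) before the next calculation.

(-2.5000, -0.3333)

One sweep:
  α = (-9 - (-4)·-1.5000) / (6) = -2.5000
  β = (-3 - (-2)·0.5000) / (6) = -0.3333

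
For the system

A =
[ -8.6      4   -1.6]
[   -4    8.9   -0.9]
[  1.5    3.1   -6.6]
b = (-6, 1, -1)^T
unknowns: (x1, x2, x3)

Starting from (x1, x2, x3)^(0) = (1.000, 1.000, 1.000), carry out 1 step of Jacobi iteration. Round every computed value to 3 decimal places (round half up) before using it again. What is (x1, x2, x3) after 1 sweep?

(0.977, 0.663, 0.848)

Iteration 1:
  x1 = (-6 - (4)·1.000 - (-1.6)·1.000) / (-8.6) = 0.977
  x2 = (1 - (-4)·1.000 - (-0.9)·1.000) / (8.9) = 0.663
  x3 = (-1 - (1.5)·1.000 - (3.1)·1.000) / (-6.6) = 0.848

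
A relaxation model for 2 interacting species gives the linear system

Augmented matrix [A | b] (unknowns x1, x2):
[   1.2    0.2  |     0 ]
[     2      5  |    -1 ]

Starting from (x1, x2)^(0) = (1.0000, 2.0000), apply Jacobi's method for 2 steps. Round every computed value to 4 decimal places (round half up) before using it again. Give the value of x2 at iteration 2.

-0.0667

Iteration 1:
  x1 = (0 - (0.2)·2.0000) / (1.2) = -0.3333
  x2 = (-1 - (2)·1.0000) / (5) = -0.6000
Iteration 2:
  x1 = (0 - (0.2)·-0.6000) / (1.2) = 0.1000
  x2 = (-1 - (2)·-0.3333) / (5) = -0.0667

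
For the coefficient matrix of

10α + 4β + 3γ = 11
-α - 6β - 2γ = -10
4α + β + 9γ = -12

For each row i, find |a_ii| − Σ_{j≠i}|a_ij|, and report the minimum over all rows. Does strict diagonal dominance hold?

3

row 1: |10| − (4+3) = 3
row 2: |-6| − (1+2) = 3
row 3: |9| − (4+1) = 4
minimum over rows = 3 → strictly diagonally dominant (convergence guaranteed)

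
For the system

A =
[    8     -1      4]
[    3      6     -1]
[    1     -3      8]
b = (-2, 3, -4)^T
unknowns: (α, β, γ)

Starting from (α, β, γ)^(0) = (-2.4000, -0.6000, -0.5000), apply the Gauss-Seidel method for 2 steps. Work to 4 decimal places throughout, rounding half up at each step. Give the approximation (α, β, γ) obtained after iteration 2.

(-0.0331, 0.4632, -0.3222)

Iteration 1:
  α = (-2 - (-1)·-0.6000 - (4)·-0.5000) / (8) = -0.0750
  β = (3 - (3)·-0.0750 - (-1)·-0.5000) / (6) = 0.4542
  γ = (-4 - (1)·-0.0750 - (-3)·0.4542) / (8) = -0.3203
Iteration 2:
  α = (-2 - (-1)·0.4542 - (4)·-0.3203) / (8) = -0.0331
  β = (3 - (3)·-0.0331 - (-1)·-0.3203) / (6) = 0.4632
  γ = (-4 - (1)·-0.0331 - (-3)·0.4632) / (8) = -0.3222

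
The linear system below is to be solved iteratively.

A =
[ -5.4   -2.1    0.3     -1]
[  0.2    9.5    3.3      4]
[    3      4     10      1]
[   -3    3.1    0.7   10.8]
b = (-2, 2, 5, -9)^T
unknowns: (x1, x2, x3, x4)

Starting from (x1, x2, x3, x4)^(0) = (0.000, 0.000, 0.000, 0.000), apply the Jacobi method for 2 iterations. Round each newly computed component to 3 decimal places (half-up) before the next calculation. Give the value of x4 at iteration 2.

-0.824

Iteration 1:
  x1 = (-2 - (-2.1)·0.000 - (0.3)·0.000 - (-1)·0.000) / (-5.4) = 0.370
  x2 = (2 - (0.2)·0.000 - (3.3)·0.000 - (4)·0.000) / (9.5) = 0.211
  x3 = (5 - (3)·0.000 - (4)·0.000 - (1)·0.000) / (10) = 0.500
  x4 = (-9 - (-3)·0.000 - (3.1)·0.000 - (0.7)·0.000) / (10.8) = -0.833
Iteration 2:
  x1 = (-2 - (-2.1)·0.211 - (0.3)·0.500 - (-1)·-0.833) / (-5.4) = 0.470
  x2 = (2 - (0.2)·0.370 - (3.3)·0.500 - (4)·-0.833) / (9.5) = 0.380
  x3 = (5 - (3)·0.370 - (4)·0.211 - (1)·-0.833) / (10) = 0.388
  x4 = (-9 - (-3)·0.370 - (3.1)·0.211 - (0.7)·0.500) / (10.8) = -0.824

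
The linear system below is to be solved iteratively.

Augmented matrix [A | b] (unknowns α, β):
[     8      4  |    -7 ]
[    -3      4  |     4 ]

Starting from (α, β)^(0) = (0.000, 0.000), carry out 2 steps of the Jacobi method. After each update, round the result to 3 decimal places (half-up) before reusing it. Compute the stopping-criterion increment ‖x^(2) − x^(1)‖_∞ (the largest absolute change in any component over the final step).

Iteration 1:
  α = (-7 - (4)·0.000) / (8) = -0.875
  β = (4 - (-3)·0.000) / (4) = 1.000
Iteration 2:
  α = (-7 - (4)·1.000) / (8) = -1.375
  β = (4 - (-3)·-0.875) / (4) = 0.344
Change: (-0.500, -0.656) → max |·| = 0.656

0.656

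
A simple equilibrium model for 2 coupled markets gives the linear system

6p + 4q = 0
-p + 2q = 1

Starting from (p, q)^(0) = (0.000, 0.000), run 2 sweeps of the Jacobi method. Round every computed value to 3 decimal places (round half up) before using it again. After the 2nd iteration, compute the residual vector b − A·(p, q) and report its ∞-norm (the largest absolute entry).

Iteration 1:
  p = (0 - (4)·0.000) / (6) = 0.000
  q = (1 - (-1)·0.000) / (2) = 0.500
Iteration 2:
  p = (0 - (4)·0.500) / (6) = -0.333
  q = (1 - (-1)·0.000) / (2) = 0.500
Residual b − A·x = (-0.002, -0.333); ∞-norm = 0.333

0.333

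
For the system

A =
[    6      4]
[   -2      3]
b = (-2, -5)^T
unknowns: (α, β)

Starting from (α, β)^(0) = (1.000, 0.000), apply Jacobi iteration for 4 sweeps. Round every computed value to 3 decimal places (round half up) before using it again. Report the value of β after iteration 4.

Iteration 1:
  α = (-2 - (4)·0.000) / (6) = -0.333
  β = (-5 - (-2)·1.000) / (3) = -1.000
Iteration 2:
  α = (-2 - (4)·-1.000) / (6) = 0.333
  β = (-5 - (-2)·-0.333) / (3) = -1.889
Iteration 3:
  α = (-2 - (4)·-1.889) / (6) = 0.926
  β = (-5 - (-2)·0.333) / (3) = -1.445
Iteration 4:
  α = (-2 - (4)·-1.445) / (6) = 0.630
  β = (-5 - (-2)·0.926) / (3) = -1.049

-1.049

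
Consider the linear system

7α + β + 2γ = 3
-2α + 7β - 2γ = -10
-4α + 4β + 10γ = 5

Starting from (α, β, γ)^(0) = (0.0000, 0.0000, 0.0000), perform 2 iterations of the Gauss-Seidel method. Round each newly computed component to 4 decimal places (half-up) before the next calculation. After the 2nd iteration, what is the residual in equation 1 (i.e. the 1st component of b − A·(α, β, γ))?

0.0646

Iteration 1:
  α = (3 - (1)·0.0000 - (2)·0.0000) / (7) = 0.4286
  β = (-10 - (-2)·0.4286 - (-2)·0.0000) / (7) = -1.3061
  γ = (5 - (-4)·0.4286 - (4)·-1.3061) / (10) = 1.1939
Iteration 2:
  α = (3 - (1)·-1.3061 - (2)·1.1939) / (7) = 0.2740
  β = (-10 - (-2)·0.2740 - (-2)·1.1939) / (7) = -1.0092
  γ = (5 - (-4)·0.2740 - (4)·-1.0092) / (10) = 1.0133
Residual b − A·x = (0.0646, -0.3610, -0.0002)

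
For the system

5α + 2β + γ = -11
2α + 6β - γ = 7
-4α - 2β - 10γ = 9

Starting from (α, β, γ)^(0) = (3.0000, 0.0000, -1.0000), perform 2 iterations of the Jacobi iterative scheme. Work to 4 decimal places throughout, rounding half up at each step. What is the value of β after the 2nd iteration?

Iteration 1:
  α = (-11 - (2)·0.0000 - (1)·-1.0000) / (5) = -2.0000
  β = (7 - (2)·3.0000 - (-1)·-1.0000) / (6) = 0.0000
  γ = (9 - (-4)·3.0000 - (-2)·0.0000) / (-10) = -2.1000
Iteration 2:
  α = (-11 - (2)·0.0000 - (1)·-2.1000) / (5) = -1.7800
  β = (7 - (2)·-2.0000 - (-1)·-2.1000) / (6) = 1.4833
  γ = (9 - (-4)·-2.0000 - (-2)·0.0000) / (-10) = -0.1000

1.4833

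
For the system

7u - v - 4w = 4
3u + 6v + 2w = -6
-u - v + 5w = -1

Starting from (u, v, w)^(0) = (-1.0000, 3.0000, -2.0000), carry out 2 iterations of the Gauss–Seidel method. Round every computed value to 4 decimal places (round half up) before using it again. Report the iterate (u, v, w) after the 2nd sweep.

(0.3734, -1.0930, -0.3439)

Iteration 1:
  u = (4 - (-1)·3.0000 - (-4)·-2.0000) / (7) = -0.1429
  v = (-6 - (3)·-0.1429 - (2)·-2.0000) / (6) = -0.2619
  w = (-1 - (-1)·-0.1429 - (-1)·-0.2619) / (5) = -0.2810
Iteration 2:
  u = (4 - (-1)·-0.2619 - (-4)·-0.2810) / (7) = 0.3734
  v = (-6 - (3)·0.3734 - (2)·-0.2810) / (6) = -1.0930
  w = (-1 - (-1)·0.3734 - (-1)·-1.0930) / (5) = -0.3439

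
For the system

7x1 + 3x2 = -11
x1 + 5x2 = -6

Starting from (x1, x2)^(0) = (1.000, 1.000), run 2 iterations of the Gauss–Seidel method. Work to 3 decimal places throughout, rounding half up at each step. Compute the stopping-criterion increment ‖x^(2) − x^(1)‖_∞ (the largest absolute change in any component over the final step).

Iteration 1:
  x1 = (-11 - (3)·1.000) / (7) = -2.000
  x2 = (-6 - (1)·-2.000) / (5) = -0.800
Iteration 2:
  x1 = (-11 - (3)·-0.800) / (7) = -1.229
  x2 = (-6 - (1)·-1.229) / (5) = -0.954
Change: (0.771, -0.154) → max |·| = 0.771

0.771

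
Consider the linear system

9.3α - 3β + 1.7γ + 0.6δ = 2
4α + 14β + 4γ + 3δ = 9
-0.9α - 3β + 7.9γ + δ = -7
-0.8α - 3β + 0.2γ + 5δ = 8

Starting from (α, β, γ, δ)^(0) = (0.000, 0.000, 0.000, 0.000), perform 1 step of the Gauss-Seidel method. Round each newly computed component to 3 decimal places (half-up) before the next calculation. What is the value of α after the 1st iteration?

0.215

Iteration 1:
  α = (2 - (-3)·0.000 - (1.7)·0.000 - (0.6)·0.000) / (9.3) = 0.215
  β = (9 - (4)·0.215 - (4)·0.000 - (3)·0.000) / (14) = 0.581
  γ = (-7 - (-0.9)·0.215 - (-3)·0.581 - (1)·0.000) / (7.9) = -0.641
  δ = (8 - (-0.8)·0.215 - (-3)·0.581 - (0.2)·-0.641) / (5) = 2.009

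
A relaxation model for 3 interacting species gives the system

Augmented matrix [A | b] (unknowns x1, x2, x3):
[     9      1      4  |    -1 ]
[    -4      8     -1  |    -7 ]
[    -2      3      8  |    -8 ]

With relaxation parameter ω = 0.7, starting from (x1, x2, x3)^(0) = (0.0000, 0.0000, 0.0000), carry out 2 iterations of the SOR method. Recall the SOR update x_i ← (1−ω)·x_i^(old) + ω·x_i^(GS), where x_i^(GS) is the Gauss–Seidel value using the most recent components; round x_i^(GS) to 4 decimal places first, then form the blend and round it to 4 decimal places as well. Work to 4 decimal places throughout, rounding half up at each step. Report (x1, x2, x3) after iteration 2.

(0.1184, -0.8107, -0.6302)

Iteration 1:
  x1: GS value = (-1 - (1)·0.0000 - (4)·0.0000) / (9) = -0.1111;  x1 ← (1−ω)·0.0000 + ω·-0.1111 = -0.0778
  x2: GS value = (-7 - (-4)·-0.0778 - (-1)·0.0000) / (8) = -0.9139;  x2 ← (1−ω)·0.0000 + ω·-0.9139 = -0.6397
  x3: GS value = (-8 - (-2)·-0.0778 - (3)·-0.6397) / (8) = -0.7796;  x3 ← (1−ω)·0.0000 + ω·-0.7796 = -0.5457
Iteration 2:
  x1: GS value = (-1 - (1)·-0.6397 - (4)·-0.5457) / (9) = 0.2025;  x1 ← (1−ω)·-0.0778 + ω·0.2025 = 0.1184
  x2: GS value = (-7 - (-4)·0.1184 - (-1)·-0.5457) / (8) = -0.8840;  x2 ← (1−ω)·-0.6397 + ω·-0.8840 = -0.8107
  x3: GS value = (-8 - (-2)·0.1184 - (3)·-0.8107) / (8) = -0.6664;  x3 ← (1−ω)·-0.5457 + ω·-0.6664 = -0.6302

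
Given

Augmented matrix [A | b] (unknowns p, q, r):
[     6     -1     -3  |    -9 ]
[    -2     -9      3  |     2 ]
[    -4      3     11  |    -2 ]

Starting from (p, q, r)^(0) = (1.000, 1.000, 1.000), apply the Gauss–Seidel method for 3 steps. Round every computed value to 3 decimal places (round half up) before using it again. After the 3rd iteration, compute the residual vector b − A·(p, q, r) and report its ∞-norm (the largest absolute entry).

0.196

Iteration 1:
  p = (-9 - (-1)·1.000 - (-3)·1.000) / (6) = -0.833
  q = (2 - (-2)·-0.833 - (3)·1.000) / (-9) = 0.296
  r = (-2 - (-4)·-0.833 - (3)·0.296) / (11) = -0.565
Iteration 2:
  p = (-9 - (-1)·0.296 - (-3)·-0.565) / (6) = -1.733
  q = (2 - (-2)·-1.733 - (3)·-0.565) / (-9) = -0.025
  r = (-2 - (-4)·-1.733 - (3)·-0.025) / (11) = -0.805
Iteration 3:
  p = (-9 - (-1)·-0.025 - (-3)·-0.805) / (6) = -1.907
  q = (2 - (-2)·-1.907 - (3)·-0.805) / (-9) = -0.067
  r = (-2 - (-4)·-1.907 - (3)·-0.067) / (11) = -0.857
Residual b − A·x = (-0.196, 0.154, 0.000); ∞-norm = 0.196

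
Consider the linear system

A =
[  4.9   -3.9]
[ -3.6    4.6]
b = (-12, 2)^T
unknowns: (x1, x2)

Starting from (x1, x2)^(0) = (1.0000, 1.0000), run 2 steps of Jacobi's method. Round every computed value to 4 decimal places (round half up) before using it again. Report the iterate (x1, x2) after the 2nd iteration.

Iteration 1:
  x1 = (-12 - (-3.9)·1.0000) / (4.9) = -1.6531
  x2 = (2 - (-3.6)·1.0000) / (4.6) = 1.2174
Iteration 2:
  x1 = (-12 - (-3.9)·1.2174) / (4.9) = -1.4800
  x2 = (2 - (-3.6)·-1.6531) / (4.6) = -0.8589

(-1.4800, -0.8589)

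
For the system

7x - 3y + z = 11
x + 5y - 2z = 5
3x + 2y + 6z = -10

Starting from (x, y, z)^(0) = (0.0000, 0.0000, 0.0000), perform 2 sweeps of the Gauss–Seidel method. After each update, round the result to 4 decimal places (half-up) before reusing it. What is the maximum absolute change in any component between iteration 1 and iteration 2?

1.2077

Iteration 1:
  x = (11 - (-3)·0.0000 - (1)·0.0000) / (7) = 1.5714
  y = (5 - (1)·1.5714 - (-2)·0.0000) / (5) = 0.6857
  z = (-10 - (3)·1.5714 - (2)·0.6857) / (6) = -2.6809
Iteration 2:
  x = (11 - (-3)·0.6857 - (1)·-2.6809) / (7) = 2.2483
  y = (5 - (1)·2.2483 - (-2)·-2.6809) / (5) = -0.5220
  z = (-10 - (3)·2.2483 - (2)·-0.5220) / (6) = -2.6168
Change: (0.6769, -1.2077, 0.0641) → max |·| = 1.2077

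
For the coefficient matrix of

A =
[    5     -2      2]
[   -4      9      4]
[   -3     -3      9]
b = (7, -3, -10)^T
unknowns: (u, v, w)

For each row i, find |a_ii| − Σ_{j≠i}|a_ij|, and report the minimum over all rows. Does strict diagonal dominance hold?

1

row 1: |5| − (2+2) = 1
row 2: |9| − (4+4) = 1
row 3: |9| − (3+3) = 3
minimum over rows = 1 → strictly diagonally dominant (convergence guaranteed)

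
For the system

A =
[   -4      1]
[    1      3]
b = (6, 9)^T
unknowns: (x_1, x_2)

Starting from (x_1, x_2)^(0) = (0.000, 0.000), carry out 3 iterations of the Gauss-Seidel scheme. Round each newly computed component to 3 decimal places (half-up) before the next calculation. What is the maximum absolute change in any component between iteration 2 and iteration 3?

Iteration 1:
  x_1 = (6 - (1)·0.000) / (-4) = -1.500
  x_2 = (9 - (1)·-1.500) / (3) = 3.500
Iteration 2:
  x_1 = (6 - (1)·3.500) / (-4) = -0.625
  x_2 = (9 - (1)·-0.625) / (3) = 3.208
Iteration 3:
  x_1 = (6 - (1)·3.208) / (-4) = -0.698
  x_2 = (9 - (1)·-0.698) / (3) = 3.233
Change: (-0.073, 0.025) → max |·| = 0.073

0.073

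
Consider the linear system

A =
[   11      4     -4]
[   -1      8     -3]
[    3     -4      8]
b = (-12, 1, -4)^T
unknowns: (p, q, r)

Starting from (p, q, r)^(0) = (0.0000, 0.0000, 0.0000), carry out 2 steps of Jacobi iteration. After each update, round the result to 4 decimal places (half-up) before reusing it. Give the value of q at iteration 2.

-0.1989

Iteration 1:
  p = (-12 - (4)·0.0000 - (-4)·0.0000) / (11) = -1.0909
  q = (1 - (-1)·0.0000 - (-3)·0.0000) / (8) = 0.1250
  r = (-4 - (3)·0.0000 - (-4)·0.0000) / (8) = -0.5000
Iteration 2:
  p = (-12 - (4)·0.1250 - (-4)·-0.5000) / (11) = -1.3182
  q = (1 - (-1)·-1.0909 - (-3)·-0.5000) / (8) = -0.1989
  r = (-4 - (3)·-1.0909 - (-4)·0.1250) / (8) = -0.0284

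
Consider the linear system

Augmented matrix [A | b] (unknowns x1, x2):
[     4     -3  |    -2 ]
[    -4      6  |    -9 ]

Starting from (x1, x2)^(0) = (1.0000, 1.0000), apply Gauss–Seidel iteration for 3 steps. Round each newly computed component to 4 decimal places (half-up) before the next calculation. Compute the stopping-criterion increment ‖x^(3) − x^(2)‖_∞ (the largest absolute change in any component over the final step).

0.8750

Iteration 1:
  x1 = (-2 - (-3)·1.0000) / (4) = 0.2500
  x2 = (-9 - (-4)·0.2500) / (6) = -1.3333
Iteration 2:
  x1 = (-2 - (-3)·-1.3333) / (4) = -1.5000
  x2 = (-9 - (-4)·-1.5000) / (6) = -2.5000
Iteration 3:
  x1 = (-2 - (-3)·-2.5000) / (4) = -2.3750
  x2 = (-9 - (-4)·-2.3750) / (6) = -3.0833
Change: (-0.8750, -0.5833) → max |·| = 0.8750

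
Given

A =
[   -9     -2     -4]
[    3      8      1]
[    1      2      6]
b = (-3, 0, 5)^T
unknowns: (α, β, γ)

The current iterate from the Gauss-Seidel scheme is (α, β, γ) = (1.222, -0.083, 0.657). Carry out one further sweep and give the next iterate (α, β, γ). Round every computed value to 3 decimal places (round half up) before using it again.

One sweep:
  α = (-3 - (-2)·-0.083 - (-4)·0.657) / (-9) = 0.060
  β = (0 - (3)·0.060 - (1)·0.657) / (8) = -0.105
  γ = (5 - (1)·0.060 - (2)·-0.105) / (6) = 0.858

(0.060, -0.105, 0.858)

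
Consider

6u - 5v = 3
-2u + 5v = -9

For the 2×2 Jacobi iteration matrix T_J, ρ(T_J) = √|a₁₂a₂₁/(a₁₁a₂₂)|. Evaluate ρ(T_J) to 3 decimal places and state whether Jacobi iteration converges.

a₁₂a₂₁/(a₁₁a₂₂) = (-5)·(-2) / ((6)·(5)) = 0.333333
ρ = √|0.333333| = √0.333333 = 0.577
ρ < 1, so Jacobi converges

0.577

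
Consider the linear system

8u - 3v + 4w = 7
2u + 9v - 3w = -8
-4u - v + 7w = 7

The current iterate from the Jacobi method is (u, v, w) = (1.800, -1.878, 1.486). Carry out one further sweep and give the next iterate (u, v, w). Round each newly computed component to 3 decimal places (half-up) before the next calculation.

(-0.572, -0.794, 1.760)

One sweep:
  u = (7 - (-3)·-1.878 - (4)·1.486) / (8) = -0.572
  v = (-8 - (2)·1.800 - (-3)·1.486) / (9) = -0.794
  w = (7 - (-4)·1.800 - (-1)·-1.878) / (7) = 1.760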